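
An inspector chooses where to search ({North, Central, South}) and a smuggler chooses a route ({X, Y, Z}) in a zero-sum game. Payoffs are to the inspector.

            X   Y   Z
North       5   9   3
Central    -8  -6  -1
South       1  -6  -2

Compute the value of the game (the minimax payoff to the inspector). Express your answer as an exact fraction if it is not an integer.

Row minima: North → 3, Central → -8, South → -6; maximin = 3.
Column maxima: X → 5, Y → 9, Z → 3; minimax = 3.
Since maximin = minimax = 3, there is a saddle point and the value is 3.

3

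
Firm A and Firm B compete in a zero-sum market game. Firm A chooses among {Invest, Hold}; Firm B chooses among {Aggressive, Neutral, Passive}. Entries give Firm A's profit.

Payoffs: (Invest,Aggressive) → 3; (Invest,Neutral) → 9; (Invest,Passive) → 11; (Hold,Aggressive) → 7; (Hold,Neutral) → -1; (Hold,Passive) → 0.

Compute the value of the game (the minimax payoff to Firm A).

33/7

Row minima: Invest → 3, Hold → -1; maximin = 3.
Column maxima: Aggressive → 7, Neutral → 9, Passive → 11; minimax = 7.
3 ≠ 7, so there is no saddle point; optimal play is mixed.
Passive is strictly dominated by Neutral (it gives Firm A strictly more in every row), so Firm B never plays it.
On the remaining 2×2 (Invest, Hold vs Aggressive, Neutral):
Let Firm A play Invest with probability p. Expected payoff against Aggressive: 3p + 7(1−p) = −4p + 7; against Neutral: 9p + (-1)(1−p) = 10p − 1.
Setting these equal: −4p + 7 = 10p − 1 ⇒ −14p = -8 ⇒ p = 4/7, and the value is (-4)·(4/7) + 7 = 33/7.
For Firm B: with q = P(Aggressive), equating Invest's and Hold's payoffs gives −6q + 9 = 8q − 1 ⇒ q = 5/7.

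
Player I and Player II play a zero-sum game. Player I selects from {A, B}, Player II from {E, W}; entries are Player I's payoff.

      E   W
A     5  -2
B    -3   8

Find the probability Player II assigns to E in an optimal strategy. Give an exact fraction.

Row minima: A → -2, B → -3; maximin = -2.
Column maxima: E → 5, W → 8; minimax = 5.
-2 ≠ 5, so there is no saddle point; optimal play is mixed.
Let Player I play A with probability p. Expected payoff against E: 5p + (-3)(1−p) = 8p − 3; against W: (-2)p + 8(1−p) = −10p + 8.
Setting these equal: 8p − 3 = −10p + 8 ⇒ 18p = 11 ⇒ p = 11/18, and the value is (8)·(11/18) − 3 = 17/9.
For Player II: with q = P(E), equating A's and B's payoffs gives 7q − 2 = −11q + 8 ⇒ q = 5/9.

5/9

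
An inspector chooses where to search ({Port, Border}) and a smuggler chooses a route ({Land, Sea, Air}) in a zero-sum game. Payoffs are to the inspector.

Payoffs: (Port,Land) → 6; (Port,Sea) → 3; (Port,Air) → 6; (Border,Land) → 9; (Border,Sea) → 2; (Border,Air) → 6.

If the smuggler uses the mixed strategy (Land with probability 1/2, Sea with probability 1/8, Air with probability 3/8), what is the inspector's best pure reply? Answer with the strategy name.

Border

Expected payoff of Port: (1/2)·6 + (1/8)·3 + (3/8)·6 = 45/8.
Expected payoff of Border: (1/2)·9 + (1/8)·2 + (3/8)·6 = 7.
The largest is 7, so the inspector's best response is Border.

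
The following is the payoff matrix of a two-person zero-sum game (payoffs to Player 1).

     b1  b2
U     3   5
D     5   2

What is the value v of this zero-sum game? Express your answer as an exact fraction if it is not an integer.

19/5

Row minima: U → 3, D → 2; maximin = 3.
Column maxima: b1 → 5, b2 → 5; minimax = 5.
3 ≠ 5, so there is no saddle point; optimal play is mixed.
Let Player 1 play U with probability p. Expected payoff against b1: 3p + 5(1−p) = −2p + 5; against b2: 5p + 2(1−p) = 3p + 2.
Setting these equal: −2p + 5 = 3p + 2 ⇒ −5p = -3 ⇒ p = 3/5, and the value is (-2)·(3/5) + 5 = 19/5.
For Player 2: with q = P(b1), equating U's and D's payoffs gives −2q + 5 = 3q + 2 ⇒ q = 3/5.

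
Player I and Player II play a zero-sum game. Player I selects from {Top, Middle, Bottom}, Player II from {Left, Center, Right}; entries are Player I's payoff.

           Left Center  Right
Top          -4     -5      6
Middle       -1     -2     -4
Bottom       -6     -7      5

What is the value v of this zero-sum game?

-32/13

Row minima: Top → -5, Middle → -4, Bottom → -7; maximin = -4.
Column maxima: Left → -1, Center → -2, Right → 6; minimax = -2.
-4 ≠ -2, so there is no saddle point; optimal play is mixed.
Bottom is strictly dominated by Top, so Player I never plays it.
Left is strictly dominated by Center (it gives Player I strictly more in every row), so Player II never plays it.
On the remaining 2×2 (Top, Middle vs Center, Right):
Let Player I play Top with probability p. Expected payoff against Center: (-5)p + (-2)(1−p) = −3p − 2; against Right: 6p + (-4)(1−p) = 10p − 4.
Setting these equal: −3p − 2 = 10p − 4 ⇒ −13p = -2 ⇒ p = 2/13, and the value is (-3)·(2/13) − 2 = -32/13.
For Player II: with q = P(Center), equating Top's and Middle's payoffs gives −11q + 6 = 2q − 4 ⇒ q = 10/13.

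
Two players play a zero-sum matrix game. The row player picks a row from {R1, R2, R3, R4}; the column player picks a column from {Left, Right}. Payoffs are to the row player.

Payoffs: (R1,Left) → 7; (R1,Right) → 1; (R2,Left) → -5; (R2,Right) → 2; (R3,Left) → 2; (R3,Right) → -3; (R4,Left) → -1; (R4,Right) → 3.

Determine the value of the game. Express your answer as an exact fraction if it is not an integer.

Row minima: R1 → 1, R2 → -5, R3 → -3, R4 → -1; maximin = 1.
Column maxima: Left → 7, Right → 3; minimax = 3.
1 ≠ 3, so there is no saddle point; optimal play is mixed.
R2 is strictly dominated by R4, so the row player never plays it.
R3 is strictly dominated by R1, so the row player never plays it.
On the remaining 2×2 (R1, R4 vs Left, Right):
Let the row player play R1 with probability p. Expected payoff against Left: 7p + (-1)(1−p) = 8p − 1; against Right: 1p + 3(1−p) = −2p + 3.
Setting these equal: 8p − 1 = −2p + 3 ⇒ 10p = 4 ⇒ p = 2/5, and the value is (8)·(2/5) − 1 = 11/5.
For the column player: with q = P(Left), equating R1's and R4's payoffs gives 6q + 1 = −4q + 3 ⇒ q = 1/5.

11/5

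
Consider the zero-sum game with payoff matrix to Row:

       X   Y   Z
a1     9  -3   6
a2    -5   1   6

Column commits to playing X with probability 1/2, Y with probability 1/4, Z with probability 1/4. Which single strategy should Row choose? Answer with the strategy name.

a1

Expected payoff of a1: (1/2)·9 + (1/4)·(-3) + (1/4)·6 = 21/4.
Expected payoff of a2: (1/2)·(-5) + (1/4)·1 + (1/4)·6 = -3/4.
The largest is 21/4, so Row's best response is a1.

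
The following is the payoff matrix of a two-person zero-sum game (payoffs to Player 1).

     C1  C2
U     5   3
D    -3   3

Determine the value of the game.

Row minima: U → 3, D → -3; maximin = 3.
Column maxima: C1 → 5, C2 → 3; minimax = 3.
Since maximin = minimax = 3, there is a saddle point and the value is 3.

3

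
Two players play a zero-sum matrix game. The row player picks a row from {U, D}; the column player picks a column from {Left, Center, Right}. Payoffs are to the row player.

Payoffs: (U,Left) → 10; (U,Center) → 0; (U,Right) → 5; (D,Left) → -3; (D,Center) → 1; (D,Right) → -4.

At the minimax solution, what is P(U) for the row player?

1/2

Row minima: U → 0, D → -4; maximin = 0.
Column maxima: Left → 10, Center → 1, Right → 5; minimax = 1.
0 ≠ 1, so there is no saddle point; optimal play is mixed.
Left is strictly dominated by Right (it gives the row player strictly more in every row), so the column player never plays it.
On the remaining 2×2 (U, D vs Center, Right):
Let the row player play U with probability p. Expected payoff against Center: 0p + 1(1−p) = −p + 1; against Right: 5p + (-4)(1−p) = 9p − 4.
Setting these equal: −p + 1 = 9p − 4 ⇒ −10p = -5 ⇒ p = 1/2, and the value is (-1)·(1/2) + 1 = 1/2.
For the column player: with q = P(Center), equating U's and D's payoffs gives −5q + 5 = 5q − 4 ⇒ q = 9/10.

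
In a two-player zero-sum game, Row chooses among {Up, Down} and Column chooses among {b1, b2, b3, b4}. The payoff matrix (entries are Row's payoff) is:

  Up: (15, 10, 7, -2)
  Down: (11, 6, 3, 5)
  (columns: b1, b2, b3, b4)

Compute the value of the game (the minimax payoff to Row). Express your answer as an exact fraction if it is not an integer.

41/11

Row minima: Up → -2, Down → 3; maximin = 3.
Column maxima: b1 → 15, b2 → 10, b3 → 7, b4 → 5; minimax = 5.
3 ≠ 5, so there is no saddle point; optimal play is mixed.
b1 is strictly dominated by b2 (it gives Row strictly more in every row), so Column never plays it.
b2 is strictly dominated by b3 (it gives Row strictly more in every row), so Column never plays it.
On the remaining 2×2 (Up, Down vs b3, b4):
Let Row play Up with probability p. Expected payoff against b3: 7p + 3(1−p) = 4p + 3; against b4: (-2)p + 5(1−p) = −7p + 5.
Setting these equal: 4p + 3 = −7p + 5 ⇒ 11p = 2 ⇒ p = 2/11, and the value is (4)·(2/11) + 3 = 41/11.
For Column: with q = P(b3), equating Up's and Down's payoffs gives 9q − 2 = −2q + 5 ⇒ q = 7/11.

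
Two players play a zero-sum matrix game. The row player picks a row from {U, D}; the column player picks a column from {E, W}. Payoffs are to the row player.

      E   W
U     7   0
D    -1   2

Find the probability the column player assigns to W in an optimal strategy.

4/5

Row minima: U → 0, D → -1; maximin = 0.
Column maxima: E → 7, W → 2; minimax = 2.
0 ≠ 2, so there is no saddle point; optimal play is mixed.
Let the row player play U with probability p. Expected payoff against E: 7p + (-1)(1−p) = 8p − 1; against W: 0p + 2(1−p) = −2p + 2.
Setting these equal: 8p − 1 = −2p + 2 ⇒ 10p = 3 ⇒ p = 3/10, and the value is (8)·(3/10) − 1 = 7/5.
For the column player: with q = P(E), equating U's and D's payoffs gives 7q = −3q + 2 ⇒ q = 1/5.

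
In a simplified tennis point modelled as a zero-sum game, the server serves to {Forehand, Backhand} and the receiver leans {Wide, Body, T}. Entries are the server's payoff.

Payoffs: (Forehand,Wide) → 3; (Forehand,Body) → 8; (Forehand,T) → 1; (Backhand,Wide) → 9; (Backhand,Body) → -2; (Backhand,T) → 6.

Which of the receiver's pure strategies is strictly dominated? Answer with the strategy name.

T holds the server's payoff strictly below Wide in every row: 1 < 3, 6 < 9.
So Wide is strictly dominated for the receiver.

Wide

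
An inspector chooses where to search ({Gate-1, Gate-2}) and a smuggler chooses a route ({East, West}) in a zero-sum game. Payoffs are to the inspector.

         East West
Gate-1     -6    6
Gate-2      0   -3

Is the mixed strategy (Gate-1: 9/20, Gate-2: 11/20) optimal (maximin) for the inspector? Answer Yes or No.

Against East this mix gives (9/20)·(-6) + (11/20)·0 = -27/10.
Against West this mix gives (9/20)·6 + (11/20)·(-3) = 21/20.
The smuggler will play East, holding the inspector to -27/10. Shifting weight toward the row that does better against East would raise this floor (the equalizing mix achieves -6/5 against both East and West), so the proposed strategy is not optimal.

No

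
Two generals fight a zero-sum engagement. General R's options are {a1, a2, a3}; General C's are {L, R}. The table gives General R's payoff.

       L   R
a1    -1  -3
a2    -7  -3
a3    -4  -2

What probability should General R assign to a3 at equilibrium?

Row minima: a1 → -3, a2 → -7, a3 → -4; maximin = -3.
Column maxima: L → -1, R → -2; minimax = -2.
-3 ≠ -2, so there is no saddle point; optimal play is mixed.
a2 is strictly dominated by a3, so General R never plays it.
On the remaining 2×2 (a1, a3 vs L, R):
Let General R play a1 with probability p. Expected payoff against L: (-1)p + (-4)(1−p) = 3p − 4; against R: (-3)p + (-2)(1−p) = −p − 2.
Setting these equal: 3p − 4 = −p − 2 ⇒ 4p = 2 ⇒ p = 1/2, and the value is (3)·(1/2) − 4 = -5/2.
For General C: with q = P(L), equating a1's and a3's payoffs gives 2q − 3 = −2q − 2 ⇒ q = 1/4.

1/2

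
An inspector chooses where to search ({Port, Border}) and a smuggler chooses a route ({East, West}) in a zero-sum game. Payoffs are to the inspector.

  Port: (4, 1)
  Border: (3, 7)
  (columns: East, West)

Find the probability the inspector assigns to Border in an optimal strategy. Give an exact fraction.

3/7

Row minima: Port → 1, Border → 3; maximin = 3.
Column maxima: East → 4, West → 7; minimax = 4.
3 ≠ 4, so there is no saddle point; optimal play is mixed.
Let the inspector play Port with probability p. Expected payoff against East: 4p + 3(1−p) = p + 3; against West: 1p + 7(1−p) = −6p + 7.
Setting these equal: p + 3 = −6p + 7 ⇒ 7p = 4 ⇒ p = 4/7, and the value is (1)·(4/7) + 3 = 25/7.
For the smuggler: with q = P(East), equating Port's and Border's payoffs gives 3q + 1 = −4q + 7 ⇒ q = 6/7.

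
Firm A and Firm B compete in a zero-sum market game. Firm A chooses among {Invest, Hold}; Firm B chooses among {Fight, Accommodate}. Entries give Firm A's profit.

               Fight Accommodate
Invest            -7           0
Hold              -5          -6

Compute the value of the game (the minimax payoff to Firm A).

Row minima: Invest → -7, Hold → -6; maximin = -6.
Column maxima: Fight → -5, Accommodate → 0; minimax = -5.
-6 ≠ -5, so there is no saddle point; optimal play is mixed.
Let Firm A play Invest with probability p. Expected payoff against Fight: (-7)p + (-5)(1−p) = −2p − 5; against Accommodate: 0p + (-6)(1−p) = 6p − 6.
Setting these equal: −2p − 5 = 6p − 6 ⇒ −8p = -1 ⇒ p = 1/8, and the value is (-2)·(1/8) − 5 = -21/4.
For Firm B: with q = P(Fight), equating Invest's and Hold's payoffs gives −7q = q − 6 ⇒ q = 3/4.

-21/4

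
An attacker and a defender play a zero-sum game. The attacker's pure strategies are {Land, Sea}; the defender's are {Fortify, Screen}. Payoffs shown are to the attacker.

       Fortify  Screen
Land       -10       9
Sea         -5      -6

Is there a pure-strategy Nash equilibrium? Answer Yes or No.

Row minima: Land → -10, Sea → -6; maximin = -6.
Column maxima: Fortify → -5, Screen → 9; minimax = -5.
-6 ≠ -5, so no pure-strategy equilibrium exists.

No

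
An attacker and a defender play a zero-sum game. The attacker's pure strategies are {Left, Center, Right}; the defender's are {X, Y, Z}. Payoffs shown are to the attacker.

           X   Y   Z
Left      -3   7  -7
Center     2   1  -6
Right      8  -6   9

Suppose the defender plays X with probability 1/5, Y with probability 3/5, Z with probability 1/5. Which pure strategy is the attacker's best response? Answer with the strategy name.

Expected payoff of Left: (1/5)·(-3) + (3/5)·7 + (1/5)·(-7) = 11/5.
Expected payoff of Center: (1/5)·2 + (3/5)·1 + (1/5)·(-6) = -1/5.
Expected payoff of Right: (1/5)·8 + (3/5)·(-6) + (1/5)·9 = -1/5.
The largest is 11/5, so the attacker's best response is Left.

Left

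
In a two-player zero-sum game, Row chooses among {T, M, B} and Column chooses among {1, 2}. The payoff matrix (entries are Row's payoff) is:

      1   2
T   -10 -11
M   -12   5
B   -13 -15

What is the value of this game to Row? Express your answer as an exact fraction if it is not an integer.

Row minima: T → -11, M → -12, B → -15; maximin = -11.
Column maxima: 1 → -10, 2 → 5; minimax = -10.
-11 ≠ -10, so there is no saddle point; optimal play is mixed.
B is strictly dominated by T, so Row never plays it.
On the remaining 2×2 (T, M vs 1, 2):
Let Row play T with probability p. Expected payoff against 1: (-10)p + (-12)(1−p) = 2p − 12; against 2: (-11)p + 5(1−p) = −16p + 5.
Setting these equal: 2p − 12 = −16p + 5 ⇒ 18p = 17 ⇒ p = 17/18, and the value is (2)·(17/18) − 12 = -91/9.
For Column: with q = P(1), equating T's and M's payoffs gives q − 11 = −17q + 5 ⇒ q = 8/9.

-91/9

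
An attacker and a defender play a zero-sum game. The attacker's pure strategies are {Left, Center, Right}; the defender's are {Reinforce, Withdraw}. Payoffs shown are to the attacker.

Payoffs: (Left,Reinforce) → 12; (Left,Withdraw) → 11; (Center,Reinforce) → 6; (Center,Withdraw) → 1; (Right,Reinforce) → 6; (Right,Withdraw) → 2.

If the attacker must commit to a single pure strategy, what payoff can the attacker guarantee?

11

Row minima: Left → 11, Center → 1, Right → 2.
The best of these is 11.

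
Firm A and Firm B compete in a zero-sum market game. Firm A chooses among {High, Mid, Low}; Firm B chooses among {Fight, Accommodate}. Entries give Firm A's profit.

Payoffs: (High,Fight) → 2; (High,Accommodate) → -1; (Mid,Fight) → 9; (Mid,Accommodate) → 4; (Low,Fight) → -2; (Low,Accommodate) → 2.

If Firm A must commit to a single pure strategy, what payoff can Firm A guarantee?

Row minima: High → -1, Mid → 4, Low → -2.
The best of these is 4.

4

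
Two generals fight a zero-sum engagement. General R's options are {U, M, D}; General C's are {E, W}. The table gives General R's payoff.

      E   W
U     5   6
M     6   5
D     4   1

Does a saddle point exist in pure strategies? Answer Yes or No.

No

Row minima: U → 5, M → 5, D → 1; maximin = 5.
Column maxima: E → 6, W → 6; minimax = 6.
5 ≠ 6, so no pure-strategy equilibrium exists.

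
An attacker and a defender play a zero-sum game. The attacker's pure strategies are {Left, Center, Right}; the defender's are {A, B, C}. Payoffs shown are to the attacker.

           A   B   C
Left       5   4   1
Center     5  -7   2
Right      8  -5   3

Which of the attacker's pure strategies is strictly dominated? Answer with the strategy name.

Right gives a strictly higher payoff than Center against every column: 8 > 5, -5 > -7, 3 > 2.
So Center is strictly dominated and the attacker never plays it.

Center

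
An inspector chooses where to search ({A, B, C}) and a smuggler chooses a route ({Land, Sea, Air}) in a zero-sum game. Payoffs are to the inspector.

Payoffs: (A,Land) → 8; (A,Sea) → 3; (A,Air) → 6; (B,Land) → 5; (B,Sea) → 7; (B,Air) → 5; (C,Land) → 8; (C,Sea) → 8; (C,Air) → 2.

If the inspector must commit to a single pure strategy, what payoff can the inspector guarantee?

5

Row minima: A → 3, B → 5, C → 2.
The best of these is 5.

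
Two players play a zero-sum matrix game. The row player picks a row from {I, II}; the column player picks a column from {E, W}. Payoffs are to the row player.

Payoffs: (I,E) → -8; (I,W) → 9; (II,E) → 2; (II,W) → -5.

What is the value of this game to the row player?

Row minima: I → -8, II → -5; maximin = -5.
Column maxima: E → 2, W → 9; minimax = 2.
-5 ≠ 2, so there is no saddle point; optimal play is mixed.
Let the row player play I with probability p. Expected payoff against E: (-8)p + 2(1−p) = −10p + 2; against W: 9p + (-5)(1−p) = 14p − 5.
Setting these equal: −10p + 2 = 14p − 5 ⇒ −24p = -7 ⇒ p = 7/24, and the value is (-10)·(7/24) + 2 = -11/12.
For the column player: with q = P(E), equating I's and II's payoffs gives −17q + 9 = 7q − 5 ⇒ q = 7/12.

-11/12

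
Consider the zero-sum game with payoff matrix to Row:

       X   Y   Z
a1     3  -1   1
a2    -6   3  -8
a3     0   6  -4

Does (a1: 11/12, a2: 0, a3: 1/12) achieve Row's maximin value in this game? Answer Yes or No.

No

Against X this mix gives (11/12)·3 + (1/12)·0 = 11/4.
Against Y this mix gives (11/12)·(-1) + (1/12)·6 = -5/12.
Against Z this mix gives (11/12)·1 + (1/12)·(-4) = 7/12.
Column will play Y, holding Row to -5/12. Shifting weight toward the row that does better against Y would raise this floor (the equalizing mix achieves 1/6 against both Y and Z), so the proposed strategy is not optimal.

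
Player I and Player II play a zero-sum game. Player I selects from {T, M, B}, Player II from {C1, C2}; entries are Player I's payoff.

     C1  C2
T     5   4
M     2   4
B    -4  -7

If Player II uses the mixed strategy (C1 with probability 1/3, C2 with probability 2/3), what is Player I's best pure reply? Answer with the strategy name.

T

Expected payoff of T: (1/3)·5 + (2/3)·4 = 13/3.
Expected payoff of M: (1/3)·2 + (2/3)·4 = 10/3.
Expected payoff of B: (1/3)·(-4) + (2/3)·(-7) = -6.
The largest is 13/3, so Player I's best response is T.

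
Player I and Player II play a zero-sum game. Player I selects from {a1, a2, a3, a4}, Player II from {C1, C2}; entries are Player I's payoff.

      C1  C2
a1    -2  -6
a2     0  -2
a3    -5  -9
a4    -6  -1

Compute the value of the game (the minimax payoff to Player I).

Row minima: a1 → -6, a2 → -2, a3 → -9, a4 → -6; maximin = -2.
Column maxima: C1 → 0, C2 → -1; minimax = -1.
-2 ≠ -1, so there is no saddle point; optimal play is mixed.
a1 is strictly dominated by a2, so Player I never plays it.
a3 is strictly dominated by a2, so Player I never plays it.
On the remaining 2×2 (a2, a4 vs C1, C2):
Let Player I play a2 with probability p. Expected payoff against C1: 0p + (-6)(1−p) = 6p − 6; against C2: (-2)p + (-1)(1−p) = −p − 1.
Setting these equal: 6p − 6 = −p − 1 ⇒ 7p = 5 ⇒ p = 5/7, and the value is (6)·(5/7) − 6 = -12/7.
For Player II: with q = P(C1), equating a2's and a4's payoffs gives 2q − 2 = −5q − 1 ⇒ q = 1/7.

-12/7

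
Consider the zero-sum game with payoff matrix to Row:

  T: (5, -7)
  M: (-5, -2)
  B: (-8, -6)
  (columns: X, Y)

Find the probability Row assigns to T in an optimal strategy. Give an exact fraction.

Row minima: T → -7, M → -5, B → -8; maximin = -5.
Column maxima: X → 5, Y → -2; minimax = -2.
-5 ≠ -2, so there is no saddle point; optimal play is mixed.
B is strictly dominated by M, so Row never plays it.
On the remaining 2×2 (T, M vs X, Y):
Let Row play T with probability p. Expected payoff against X: 5p + (-5)(1−p) = 10p − 5; against Y: (-7)p + (-2)(1−p) = −5p − 2.
Setting these equal: 10p − 5 = −5p − 2 ⇒ 15p = 3 ⇒ p = 1/5, and the value is (10)·(1/5) − 5 = -3.
For Column: with q = P(X), equating T's and M's payoffs gives 12q − 7 = −3q − 2 ⇒ q = 1/3.

1/5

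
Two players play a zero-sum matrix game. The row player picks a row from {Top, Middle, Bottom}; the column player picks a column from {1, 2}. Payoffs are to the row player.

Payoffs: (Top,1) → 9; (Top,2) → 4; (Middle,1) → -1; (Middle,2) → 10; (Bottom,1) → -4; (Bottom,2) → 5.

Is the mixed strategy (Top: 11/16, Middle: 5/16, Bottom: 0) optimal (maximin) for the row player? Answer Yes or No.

Yes

Against 1 this mix gives (11/16)·9 + (5/16)·(-1) = 47/8.
Against 2 this mix gives (11/16)·4 + (5/16)·10 = 47/8.
All of the column player's active replies (1, 2) yield 47/8, and no column does worse for the row player. The mix makes the column player indifferent and guarantees 47/8, so it is optimal.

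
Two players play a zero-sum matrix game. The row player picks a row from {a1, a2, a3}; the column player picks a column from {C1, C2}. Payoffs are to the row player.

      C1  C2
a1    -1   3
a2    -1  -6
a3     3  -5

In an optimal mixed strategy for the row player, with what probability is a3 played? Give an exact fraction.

Row minima: a1 → -1, a2 → -6, a3 → -5; maximin = -1.
Column maxima: C1 → 3, C2 → 3; minimax = 3.
-1 ≠ 3, so there is no saddle point; optimal play is mixed.
a2 is strictly dominated by a3, so the row player never plays it.
On the remaining 2×2 (a1, a3 vs C1, C2):
Let the row player play a1 with probability p. Expected payoff against C1: (-1)p + 3(1−p) = −4p + 3; against C2: 3p + (-5)(1−p) = 8p − 5.
Setting these equal: −4p + 3 = 8p − 5 ⇒ −12p = -8 ⇒ p = 2/3, and the value is (-4)·(2/3) + 3 = 1/3.
For the column player: with q = P(C1), equating a1's and a3's payoffs gives −4q + 3 = 8q − 5 ⇒ q = 2/3.

1/3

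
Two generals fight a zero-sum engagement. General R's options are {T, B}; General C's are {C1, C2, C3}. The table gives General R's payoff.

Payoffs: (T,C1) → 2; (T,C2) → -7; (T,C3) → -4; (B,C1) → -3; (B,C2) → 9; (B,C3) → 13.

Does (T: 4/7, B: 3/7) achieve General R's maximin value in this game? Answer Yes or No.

Against C1 this mix gives (4/7)·2 + (3/7)·(-3) = -1/7.
Against C2 this mix gives (4/7)·(-7) + (3/7)·9 = -1/7.
Against C3 this mix gives (4/7)·(-4) + (3/7)·13 = 23/7.
All of General C's active replies (C1, C2) yield -1/7, and no column does worse for General R. The mix makes General C indifferent and guarantees -1/7, so it is optimal.

Yes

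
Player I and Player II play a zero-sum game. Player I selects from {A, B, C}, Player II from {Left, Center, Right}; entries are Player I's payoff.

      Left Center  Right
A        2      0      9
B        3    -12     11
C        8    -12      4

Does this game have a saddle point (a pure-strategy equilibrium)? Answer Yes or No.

Yes

Row minima: A → 0, B → -12, C → -12; maximin = 0.
Column maxima: Left → 8, Center → 0, Right → 11; minimax = 0.
maximin = minimax = 0, so a saddle point exists.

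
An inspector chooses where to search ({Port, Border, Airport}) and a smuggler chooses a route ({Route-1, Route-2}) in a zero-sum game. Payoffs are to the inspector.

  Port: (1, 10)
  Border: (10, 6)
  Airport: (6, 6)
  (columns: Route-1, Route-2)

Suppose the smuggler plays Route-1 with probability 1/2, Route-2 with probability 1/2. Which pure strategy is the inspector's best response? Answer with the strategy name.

Border

Expected payoff of Port: (1/2)·1 + (1/2)·10 = 11/2.
Expected payoff of Border: (1/2)·10 + (1/2)·6 = 8.
Expected payoff of Airport: (1/2)·6 + (1/2)·6 = 6.
The largest is 8, so the inspector's best response is Border.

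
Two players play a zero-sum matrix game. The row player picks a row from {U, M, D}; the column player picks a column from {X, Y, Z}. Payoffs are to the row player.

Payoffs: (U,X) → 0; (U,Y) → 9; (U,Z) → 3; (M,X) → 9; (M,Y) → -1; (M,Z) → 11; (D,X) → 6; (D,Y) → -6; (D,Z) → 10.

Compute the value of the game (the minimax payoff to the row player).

81/19

Row minima: U → 0, M → -1, D → -6; maximin = 0.
Column maxima: X → 9, Y → 9, Z → 11; minimax = 9.
0 ≠ 9, so there is no saddle point; optimal play is mixed.
D is strictly dominated by M, so the row player never plays it.
Z is strictly dominated by X (it gives the row player strictly more in every row), so the column player never plays it.
On the remaining 2×2 (U, M vs X, Y):
Let the row player play U with probability p. Expected payoff against X: 0p + 9(1−p) = −9p + 9; against Y: 9p + (-1)(1−p) = 10p − 1.
Setting these equal: −9p + 9 = 10p − 1 ⇒ −19p = -10 ⇒ p = 10/19, and the value is (-9)·(10/19) + 9 = 81/19.
For the column player: with q = P(X), equating U's and M's payoffs gives −9q + 9 = 10q − 1 ⇒ q = 10/19.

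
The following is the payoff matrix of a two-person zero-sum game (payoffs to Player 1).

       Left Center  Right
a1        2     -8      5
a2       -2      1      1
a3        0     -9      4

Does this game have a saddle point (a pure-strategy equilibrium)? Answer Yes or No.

Row minima: a1 → -8, a2 → -2, a3 → -9; maximin = -2.
Column maxima: Left → 2, Center → 1, Right → 5; minimax = 1.
-2 ≠ 1, so no pure-strategy equilibrium exists.

No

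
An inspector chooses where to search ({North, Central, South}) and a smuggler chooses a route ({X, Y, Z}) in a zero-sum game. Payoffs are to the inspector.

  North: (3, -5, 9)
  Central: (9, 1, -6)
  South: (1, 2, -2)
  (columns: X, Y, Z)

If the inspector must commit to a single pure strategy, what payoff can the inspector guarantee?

-2

Row minima: North → -5, Central → -6, South → -2.
The best of these is -2.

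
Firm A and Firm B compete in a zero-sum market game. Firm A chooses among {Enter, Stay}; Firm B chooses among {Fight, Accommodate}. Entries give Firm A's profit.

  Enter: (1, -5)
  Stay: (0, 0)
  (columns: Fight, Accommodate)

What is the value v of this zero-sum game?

Row minima: Enter → -5, Stay → 0; maximin = 0.
Column maxima: Fight → 1, Accommodate → 0; minimax = 0.
Since maximin = minimax = 0, there is a saddle point and the value is 0.

0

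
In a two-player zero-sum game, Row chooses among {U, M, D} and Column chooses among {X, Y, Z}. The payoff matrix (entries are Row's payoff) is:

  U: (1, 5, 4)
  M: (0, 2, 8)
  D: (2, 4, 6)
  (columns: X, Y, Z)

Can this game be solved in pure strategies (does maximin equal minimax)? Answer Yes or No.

Yes

Row minima: U → 1, M → 0, D → 2; maximin = 2.
Column maxima: X → 2, Y → 5, Z → 8; minimax = 2.
maximin = minimax = 2, so a saddle point exists.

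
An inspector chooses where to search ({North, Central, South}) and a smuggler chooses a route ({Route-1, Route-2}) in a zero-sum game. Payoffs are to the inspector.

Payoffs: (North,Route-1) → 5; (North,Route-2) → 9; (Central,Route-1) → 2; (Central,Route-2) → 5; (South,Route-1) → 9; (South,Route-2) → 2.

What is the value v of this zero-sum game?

Row minima: North → 5, Central → 2, South → 2; maximin = 5.
Column maxima: Route-1 → 9, Route-2 → 9; minimax = 9.
5 ≠ 9, so there is no saddle point; optimal play is mixed.
Central is strictly dominated by North, so the inspector never plays it.
On the remaining 2×2 (North, South vs Route-1, Route-2):
Let the inspector play North with probability p. Expected payoff against Route-1: 5p + 9(1−p) = −4p + 9; against Route-2: 9p + 2(1−p) = 7p + 2.
Setting these equal: −4p + 9 = 7p + 2 ⇒ −11p = -7 ⇒ p = 7/11, and the value is (-4)·(7/11) + 9 = 71/11.
For the smuggler: with q = P(Route-1), equating North's and South's payoffs gives −4q + 9 = 7q + 2 ⇒ q = 7/11.

71/11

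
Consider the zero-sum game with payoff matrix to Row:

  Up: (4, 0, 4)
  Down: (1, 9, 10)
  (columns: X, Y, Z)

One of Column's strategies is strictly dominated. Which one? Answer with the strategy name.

Z

Y holds Row's payoff strictly below Z in every row: 0 < 4, 9 < 10.
So Z is strictly dominated for Column.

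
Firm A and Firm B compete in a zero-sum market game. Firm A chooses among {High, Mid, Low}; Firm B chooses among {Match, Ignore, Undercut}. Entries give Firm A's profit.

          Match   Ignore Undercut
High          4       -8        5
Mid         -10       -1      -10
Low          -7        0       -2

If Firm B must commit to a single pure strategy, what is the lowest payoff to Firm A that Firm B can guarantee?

Column maxima: Match → 4, Ignore → 0, Undercut → 5.
The smallest of these is 0.

0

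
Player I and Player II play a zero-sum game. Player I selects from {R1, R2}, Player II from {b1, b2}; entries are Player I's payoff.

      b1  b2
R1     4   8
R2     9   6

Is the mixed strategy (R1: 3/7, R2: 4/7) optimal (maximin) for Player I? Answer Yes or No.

Yes

Against b1 this mix gives (3/7)·4 + (4/7)·9 = 48/7.
Against b2 this mix gives (3/7)·8 + (4/7)·6 = 48/7.
All of Player II's active replies (b1, b2) yield 48/7, and no column does worse for Player I. The mix makes Player II indifferent and guarantees 48/7, so it is optimal.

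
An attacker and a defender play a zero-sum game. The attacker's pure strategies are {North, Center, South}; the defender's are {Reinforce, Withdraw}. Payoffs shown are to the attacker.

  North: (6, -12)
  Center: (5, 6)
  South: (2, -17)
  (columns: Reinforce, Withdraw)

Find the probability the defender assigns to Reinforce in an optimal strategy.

Row minima: North → -12, Center → 5, South → -17; maximin = 5.
Column maxima: Reinforce → 6, Withdraw → 6; minimax = 6.
5 ≠ 6, so there is no saddle point; optimal play is mixed.
South is strictly dominated by North, so the attacker never plays it.
On the remaining 2×2 (North, Center vs Reinforce, Withdraw):
Let the attacker play North with probability p. Expected payoff against Reinforce: 6p + 5(1−p) = p + 5; against Withdraw: (-12)p + 6(1−p) = −18p + 6.
Setting these equal: p + 5 = −18p + 6 ⇒ 19p = 1 ⇒ p = 1/19, and the value is (1)·(1/19) + 5 = 96/19.
For the defender: with q = P(Reinforce), equating North's and Center's payoffs gives 18q − 12 = −q + 6 ⇒ q = 18/19.

18/19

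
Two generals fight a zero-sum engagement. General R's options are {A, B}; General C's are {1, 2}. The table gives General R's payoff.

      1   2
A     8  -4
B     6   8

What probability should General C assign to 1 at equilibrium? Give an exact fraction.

Row minima: A → -4, B → 6; maximin = 6.
Column maxima: 1 → 8, 2 → 8; minimax = 8.
6 ≠ 8, so there is no saddle point; optimal play is mixed.
Let General R play A with probability p. Expected payoff against 1: 8p + 6(1−p) = 2p + 6; against 2: (-4)p + 8(1−p) = −12p + 8.
Setting these equal: 2p + 6 = −12p + 8 ⇒ 14p = 2 ⇒ p = 1/7, and the value is (2)·(1/7) + 6 = 44/7.
For General C: with q = P(1), equating A's and B's payoffs gives 12q − 4 = −2q + 8 ⇒ q = 6/7.

6/7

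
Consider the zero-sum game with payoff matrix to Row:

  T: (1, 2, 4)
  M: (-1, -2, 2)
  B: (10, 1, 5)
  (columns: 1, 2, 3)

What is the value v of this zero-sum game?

Row minima: T → 1, M → -2, B → 1; maximin = 1.
Column maxima: 1 → 10, 2 → 2, 3 → 5; minimax = 2.
1 ≠ 2, so there is no saddle point; optimal play is mixed.
M is strictly dominated by T, so Row never plays it.
3 is strictly dominated by 2 (it gives Row strictly more in every row), so Column never plays it.
On the remaining 2×2 (T, B vs 1, 2):
Let Row play T with probability p. Expected payoff against 1: 1p + 10(1−p) = −9p + 10; against 2: 2p + 1(1−p) = p + 1.
Setting these equal: −9p + 10 = p + 1 ⇒ −10p = -9 ⇒ p = 9/10, and the value is (-9)·(9/10) + 10 = 19/10.
For Column: with q = P(1), equating T's and B's payoffs gives −q + 2 = 9q + 1 ⇒ q = 1/10.

19/10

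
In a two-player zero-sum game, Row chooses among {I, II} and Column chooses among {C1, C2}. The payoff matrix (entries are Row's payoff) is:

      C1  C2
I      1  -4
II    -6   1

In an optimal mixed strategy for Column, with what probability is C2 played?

Row minima: I → -4, II → -6; maximin = -4.
Column maxima: C1 → 1, C2 → 1; minimax = 1.
-4 ≠ 1, so there is no saddle point; optimal play is mixed.
Let Row play I with probability p. Expected payoff against C1: 1p + (-6)(1−p) = 7p − 6; against C2: (-4)p + 1(1−p) = −5p + 1.
Setting these equal: 7p − 6 = −5p + 1 ⇒ 12p = 7 ⇒ p = 7/12, and the value is (7)·(7/12) − 6 = -23/12.
For Column: with q = P(C1), equating I's and II's payoffs gives 5q − 4 = −7q + 1 ⇒ q = 5/12.

7/12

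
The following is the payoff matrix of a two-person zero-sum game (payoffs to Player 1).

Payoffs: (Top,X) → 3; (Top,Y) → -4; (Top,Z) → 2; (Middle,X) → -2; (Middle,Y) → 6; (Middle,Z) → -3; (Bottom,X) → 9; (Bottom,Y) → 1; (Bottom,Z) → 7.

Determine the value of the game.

3

Row minima: Top → -4, Middle → -3, Bottom → 1; maximin = 1.
Column maxima: X → 9, Y → 6, Z → 7; minimax = 6.
1 ≠ 6, so there is no saddle point; optimal play is mixed.
Top is strictly dominated by Bottom, so Player 1 never plays it.
X is strictly dominated by Z (it gives Player 1 strictly more in every row), so Player 2 never plays it.
On the remaining 2×2 (Middle, Bottom vs Y, Z):
Let Player 1 play Middle with probability p. Expected payoff against Y: 6p + 1(1−p) = 5p + 1; against Z: (-3)p + 7(1−p) = −10p + 7.
Setting these equal: 5p + 1 = −10p + 7 ⇒ 15p = 6 ⇒ p = 2/5, and the value is (5)·(2/5) + 1 = 3.
For Player 2: with q = P(Y), equating Middle's and Bottom's payoffs gives 9q − 3 = −6q + 7 ⇒ q = 2/3.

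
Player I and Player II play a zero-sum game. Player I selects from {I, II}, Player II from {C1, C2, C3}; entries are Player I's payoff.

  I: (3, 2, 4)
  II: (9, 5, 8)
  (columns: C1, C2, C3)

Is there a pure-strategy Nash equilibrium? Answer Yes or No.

Yes

Row minima: I → 2, II → 5; maximin = 5.
Column maxima: C1 → 9, C2 → 5, C3 → 8; minimax = 5.
maximin = minimax = 5, so a saddle point exists.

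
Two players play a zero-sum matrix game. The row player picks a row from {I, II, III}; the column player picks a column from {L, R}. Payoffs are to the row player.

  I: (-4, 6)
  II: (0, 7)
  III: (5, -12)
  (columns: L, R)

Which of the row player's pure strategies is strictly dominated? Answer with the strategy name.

I

II gives a strictly higher payoff than I against every column: 0 > -4, 7 > 6.
So I is strictly dominated and the row player never plays it.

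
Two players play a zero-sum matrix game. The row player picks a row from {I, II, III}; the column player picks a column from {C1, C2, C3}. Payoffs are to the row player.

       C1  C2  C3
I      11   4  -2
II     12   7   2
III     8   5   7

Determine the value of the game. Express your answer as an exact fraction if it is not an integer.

39/7

Row minima: I → -2, II → 2, III → 5; maximin = 5.
Column maxima: C1 → 12, C2 → 7, C3 → 7; minimax = 7.
5 ≠ 7, so there is no saddle point; optimal play is mixed.
I is strictly dominated by II, so the row player never plays it.
C1 is strictly dominated by C2 (it gives the row player strictly more in every row), so the column player never plays it.
On the remaining 2×2 (II, III vs C2, C3):
Let the row player play II with probability p. Expected payoff against C2: 7p + 5(1−p) = 2p + 5; against C3: 2p + 7(1−p) = −5p + 7.
Setting these equal: 2p + 5 = −5p + 7 ⇒ 7p = 2 ⇒ p = 2/7, and the value is (2)·(2/7) + 5 = 39/7.
For the column player: with q = P(C2), equating II's and III's payoffs gives 5q + 2 = −2q + 7 ⇒ q = 5/7.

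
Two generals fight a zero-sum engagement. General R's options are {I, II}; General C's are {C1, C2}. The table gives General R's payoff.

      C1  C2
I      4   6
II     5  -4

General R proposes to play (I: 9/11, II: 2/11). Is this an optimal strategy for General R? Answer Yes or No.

Against C1 this mix gives (9/11)·4 + (2/11)·5 = 46/11.
Against C2 this mix gives (9/11)·6 + (2/11)·(-4) = 46/11.
All of General C's active replies (C1, C2) yield 46/11, and no column does worse for General R. The mix makes General C indifferent and guarantees 46/11, so it is optimal.

Yes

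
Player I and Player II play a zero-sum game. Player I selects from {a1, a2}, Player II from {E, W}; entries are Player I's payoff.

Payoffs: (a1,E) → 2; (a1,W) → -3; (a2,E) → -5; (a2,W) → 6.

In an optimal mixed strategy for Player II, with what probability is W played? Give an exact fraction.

7/16

Row minima: a1 → -3, a2 → -5; maximin = -3.
Column maxima: E → 2, W → 6; minimax = 2.
-3 ≠ 2, so there is no saddle point; optimal play is mixed.
Let Player I play a1 with probability p. Expected payoff against E: 2p + (-5)(1−p) = 7p − 5; against W: (-3)p + 6(1−p) = −9p + 6.
Setting these equal: 7p − 5 = −9p + 6 ⇒ 16p = 11 ⇒ p = 11/16, and the value is (7)·(11/16) − 5 = -3/16.
For Player II: with q = P(E), equating a1's and a2's payoffs gives 5q − 3 = −11q + 6 ⇒ q = 9/16.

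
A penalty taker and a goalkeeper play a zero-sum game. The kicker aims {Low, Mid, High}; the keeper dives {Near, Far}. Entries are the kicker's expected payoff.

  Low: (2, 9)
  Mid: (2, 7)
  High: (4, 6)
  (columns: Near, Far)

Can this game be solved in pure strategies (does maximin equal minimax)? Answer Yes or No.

Row minima: Low → 2, Mid → 2, High → 4; maximin = 4.
Column maxima: Near → 4, Far → 9; minimax = 4.
maximin = minimax = 4, so a saddle point exists.

Yes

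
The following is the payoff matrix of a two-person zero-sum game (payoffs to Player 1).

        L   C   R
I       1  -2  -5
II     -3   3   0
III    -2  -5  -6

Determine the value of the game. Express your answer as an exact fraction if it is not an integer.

-5/3

Row minima: I → -5, II → -3, III → -6; maximin = -3.
Column maxima: L → 1, C → 3, R → 0; minimax = 0.
-3 ≠ 0, so there is no saddle point; optimal play is mixed.
III is strictly dominated by I, so Player 1 never plays it.
C is strictly dominated by R (it gives Player 1 strictly more in every row), so Player 2 never plays it.
On the remaining 2×2 (I, II vs L, R):
Let Player 1 play I with probability p. Expected payoff against L: 1p + (-3)(1−p) = 4p − 3; against R: (-5)p + 0(1−p) = −5p.
Setting these equal: 4p − 3 = −5p ⇒ 9p = 3 ⇒ p = 1/3, and the value is (4)·(1/3) − 3 = -5/3.
For Player 2: with q = P(L), equating I's and II's payoffs gives 6q − 5 = −3q ⇒ q = 5/9.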